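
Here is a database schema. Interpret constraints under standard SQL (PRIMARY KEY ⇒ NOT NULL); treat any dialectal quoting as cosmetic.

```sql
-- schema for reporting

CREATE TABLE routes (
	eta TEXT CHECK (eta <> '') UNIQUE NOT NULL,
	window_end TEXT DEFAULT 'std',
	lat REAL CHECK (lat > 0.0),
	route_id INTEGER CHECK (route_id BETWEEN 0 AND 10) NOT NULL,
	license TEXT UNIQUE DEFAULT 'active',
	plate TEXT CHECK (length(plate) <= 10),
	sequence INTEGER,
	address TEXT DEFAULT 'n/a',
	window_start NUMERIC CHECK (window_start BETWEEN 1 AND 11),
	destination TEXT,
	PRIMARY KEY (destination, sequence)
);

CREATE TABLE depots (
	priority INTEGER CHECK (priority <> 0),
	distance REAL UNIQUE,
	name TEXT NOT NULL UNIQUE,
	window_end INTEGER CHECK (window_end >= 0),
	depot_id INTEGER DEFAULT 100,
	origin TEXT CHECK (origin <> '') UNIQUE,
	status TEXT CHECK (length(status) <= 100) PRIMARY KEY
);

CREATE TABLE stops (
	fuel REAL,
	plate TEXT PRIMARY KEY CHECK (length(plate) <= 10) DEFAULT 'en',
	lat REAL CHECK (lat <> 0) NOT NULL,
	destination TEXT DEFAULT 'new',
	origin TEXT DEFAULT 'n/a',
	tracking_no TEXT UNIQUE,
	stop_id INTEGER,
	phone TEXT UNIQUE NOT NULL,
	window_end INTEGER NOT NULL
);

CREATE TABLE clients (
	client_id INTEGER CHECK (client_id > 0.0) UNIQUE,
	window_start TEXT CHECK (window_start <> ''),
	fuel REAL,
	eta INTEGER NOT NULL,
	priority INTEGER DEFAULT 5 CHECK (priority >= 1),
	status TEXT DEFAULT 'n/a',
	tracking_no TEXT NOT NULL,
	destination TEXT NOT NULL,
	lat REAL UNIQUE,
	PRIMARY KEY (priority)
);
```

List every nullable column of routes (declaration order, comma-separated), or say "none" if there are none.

window_end, lat, license, plate, address, window_start

- eta: declared NOT NULL → not nullable.
- window_end: DEFAULT only fills an omitted column; an explicit NULL is still allowed → nullable.
- lat: CHECK does not forbid NULL (a CHECK constraint passes when its expression is NULL) → nullable.
- route_id: declared NOT NULL → not nullable.
- license: UNIQUE does not imply NOT NULL → nullable.
- plate: CHECK does not forbid NULL (a CHECK constraint passes when its expression is NULL) → nullable.
- sequence: part of the PRIMARY KEY, which implies NOT NULL → not nullable.
- address: DEFAULT only fills an omitted column; an explicit NULL is still allowed → nullable.
- window_start: CHECK does not forbid NULL (a CHECK constraint passes when its expression is NULL) → nullable.
- destination: part of the PRIMARY KEY, which implies NOT NULL → not nullable.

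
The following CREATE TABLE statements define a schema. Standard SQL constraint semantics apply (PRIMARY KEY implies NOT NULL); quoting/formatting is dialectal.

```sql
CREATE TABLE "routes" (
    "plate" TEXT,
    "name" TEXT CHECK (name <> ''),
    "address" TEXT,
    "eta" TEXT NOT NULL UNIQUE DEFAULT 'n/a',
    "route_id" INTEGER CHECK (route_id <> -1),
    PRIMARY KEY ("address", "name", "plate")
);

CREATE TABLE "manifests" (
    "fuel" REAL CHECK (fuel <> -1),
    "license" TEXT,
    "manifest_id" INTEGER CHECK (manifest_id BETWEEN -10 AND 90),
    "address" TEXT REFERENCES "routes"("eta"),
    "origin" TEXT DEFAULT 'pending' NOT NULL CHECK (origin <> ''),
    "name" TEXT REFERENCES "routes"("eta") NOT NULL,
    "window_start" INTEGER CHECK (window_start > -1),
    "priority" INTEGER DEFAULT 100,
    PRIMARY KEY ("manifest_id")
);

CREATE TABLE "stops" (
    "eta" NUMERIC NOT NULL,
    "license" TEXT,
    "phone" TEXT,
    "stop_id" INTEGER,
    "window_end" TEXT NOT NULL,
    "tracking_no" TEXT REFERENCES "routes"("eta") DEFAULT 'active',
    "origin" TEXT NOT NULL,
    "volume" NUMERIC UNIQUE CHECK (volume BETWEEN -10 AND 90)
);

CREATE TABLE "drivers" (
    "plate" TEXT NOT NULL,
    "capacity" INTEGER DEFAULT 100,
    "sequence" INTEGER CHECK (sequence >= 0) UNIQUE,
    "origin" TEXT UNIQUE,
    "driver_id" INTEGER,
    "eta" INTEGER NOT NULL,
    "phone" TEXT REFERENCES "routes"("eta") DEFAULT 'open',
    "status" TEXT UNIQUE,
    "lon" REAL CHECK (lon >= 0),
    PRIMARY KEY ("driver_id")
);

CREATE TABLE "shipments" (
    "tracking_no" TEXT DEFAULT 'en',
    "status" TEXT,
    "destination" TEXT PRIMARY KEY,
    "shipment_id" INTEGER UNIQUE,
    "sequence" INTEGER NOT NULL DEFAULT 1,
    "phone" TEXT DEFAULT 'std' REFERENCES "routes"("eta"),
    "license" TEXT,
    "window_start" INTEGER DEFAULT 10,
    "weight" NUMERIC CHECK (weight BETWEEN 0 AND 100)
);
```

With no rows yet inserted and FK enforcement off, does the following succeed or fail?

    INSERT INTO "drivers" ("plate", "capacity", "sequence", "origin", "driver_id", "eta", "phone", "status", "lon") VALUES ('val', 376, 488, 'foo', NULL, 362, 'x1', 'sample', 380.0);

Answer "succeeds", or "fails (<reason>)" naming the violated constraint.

driver_id is explicitly set to NULL, but driver_id is part of the PRIMARY KEY (implied NOT NULL).

fails (NOT NULL on driver_id)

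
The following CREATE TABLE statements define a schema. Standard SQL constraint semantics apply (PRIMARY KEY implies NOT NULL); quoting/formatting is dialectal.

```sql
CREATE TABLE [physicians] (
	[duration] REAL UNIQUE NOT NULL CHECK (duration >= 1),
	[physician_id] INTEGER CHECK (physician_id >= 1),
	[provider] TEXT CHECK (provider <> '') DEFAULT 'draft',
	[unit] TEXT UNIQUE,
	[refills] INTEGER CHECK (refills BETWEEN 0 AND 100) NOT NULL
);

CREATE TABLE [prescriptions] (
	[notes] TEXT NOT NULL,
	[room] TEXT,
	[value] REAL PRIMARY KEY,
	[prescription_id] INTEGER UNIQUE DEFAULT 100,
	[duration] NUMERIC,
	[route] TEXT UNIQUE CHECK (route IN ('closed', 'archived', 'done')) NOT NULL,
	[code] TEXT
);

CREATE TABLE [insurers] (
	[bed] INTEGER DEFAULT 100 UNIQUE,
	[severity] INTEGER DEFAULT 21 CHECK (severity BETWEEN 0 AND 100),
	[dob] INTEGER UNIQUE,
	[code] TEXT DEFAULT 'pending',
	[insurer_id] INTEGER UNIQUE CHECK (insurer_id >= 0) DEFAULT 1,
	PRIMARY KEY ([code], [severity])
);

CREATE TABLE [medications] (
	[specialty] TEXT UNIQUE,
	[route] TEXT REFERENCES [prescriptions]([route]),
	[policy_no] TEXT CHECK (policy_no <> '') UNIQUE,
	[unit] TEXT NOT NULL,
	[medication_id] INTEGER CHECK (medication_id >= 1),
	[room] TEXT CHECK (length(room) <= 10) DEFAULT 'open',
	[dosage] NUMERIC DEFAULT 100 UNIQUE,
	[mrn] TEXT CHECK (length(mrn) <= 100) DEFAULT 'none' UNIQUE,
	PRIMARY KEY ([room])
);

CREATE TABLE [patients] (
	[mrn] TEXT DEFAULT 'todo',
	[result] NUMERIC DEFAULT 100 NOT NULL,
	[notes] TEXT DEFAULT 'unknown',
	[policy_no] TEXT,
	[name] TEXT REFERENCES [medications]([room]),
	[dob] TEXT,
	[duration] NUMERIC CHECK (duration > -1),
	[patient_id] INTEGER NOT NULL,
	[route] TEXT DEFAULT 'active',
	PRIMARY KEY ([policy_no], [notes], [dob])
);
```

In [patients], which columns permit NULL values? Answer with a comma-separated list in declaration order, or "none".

- mrn: DEFAULT only fills an omitted column; an explicit NULL is still allowed → nullable.
- result: declared NOT NULL → not nullable.
- notes: part of the PRIMARY KEY, which implies NOT NULL → not nullable.
- policy_no: part of the PRIMARY KEY, which implies NOT NULL → not nullable.
- name: a foreign key column may be NULL unless separately constrained → nullable.
- dob: part of the PRIMARY KEY, which implies NOT NULL → not nullable.
- duration: CHECK does not forbid NULL (a CHECK constraint passes when its expression is NULL) → nullable.
- patient_id: declared NOT NULL → not nullable.
- route: DEFAULT only fills an omitted column; an explicit NULL is still allowed → nullable.

mrn, name, duration, route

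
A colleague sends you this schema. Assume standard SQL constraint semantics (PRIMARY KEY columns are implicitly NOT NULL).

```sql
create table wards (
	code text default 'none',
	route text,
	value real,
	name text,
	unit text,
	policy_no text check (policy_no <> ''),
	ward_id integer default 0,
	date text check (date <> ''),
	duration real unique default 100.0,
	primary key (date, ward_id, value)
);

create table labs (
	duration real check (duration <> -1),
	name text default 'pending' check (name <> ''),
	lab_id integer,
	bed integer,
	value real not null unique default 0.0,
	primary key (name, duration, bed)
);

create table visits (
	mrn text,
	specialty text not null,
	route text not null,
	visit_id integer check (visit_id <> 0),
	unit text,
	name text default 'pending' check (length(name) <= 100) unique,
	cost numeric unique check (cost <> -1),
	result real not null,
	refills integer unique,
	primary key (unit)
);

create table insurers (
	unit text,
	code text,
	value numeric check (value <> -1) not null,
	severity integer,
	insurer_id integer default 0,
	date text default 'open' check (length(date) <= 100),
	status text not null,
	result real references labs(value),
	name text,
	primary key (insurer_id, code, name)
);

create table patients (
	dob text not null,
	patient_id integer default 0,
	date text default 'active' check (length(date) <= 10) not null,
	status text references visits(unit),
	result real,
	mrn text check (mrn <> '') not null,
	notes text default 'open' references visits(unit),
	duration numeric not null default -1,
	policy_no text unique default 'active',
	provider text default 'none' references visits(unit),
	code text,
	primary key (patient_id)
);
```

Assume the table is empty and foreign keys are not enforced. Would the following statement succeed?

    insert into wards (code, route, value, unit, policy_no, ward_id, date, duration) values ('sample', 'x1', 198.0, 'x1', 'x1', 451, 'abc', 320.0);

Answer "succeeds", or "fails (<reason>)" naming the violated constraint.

NOT NULL columns: date is supplied; value is supplied; ward_id is supplied.
CHECK constraints: 'x1' satisfies (policy_no <> ''); 'abc' satisfies (date <> '').
No constraint is violated.

succeeds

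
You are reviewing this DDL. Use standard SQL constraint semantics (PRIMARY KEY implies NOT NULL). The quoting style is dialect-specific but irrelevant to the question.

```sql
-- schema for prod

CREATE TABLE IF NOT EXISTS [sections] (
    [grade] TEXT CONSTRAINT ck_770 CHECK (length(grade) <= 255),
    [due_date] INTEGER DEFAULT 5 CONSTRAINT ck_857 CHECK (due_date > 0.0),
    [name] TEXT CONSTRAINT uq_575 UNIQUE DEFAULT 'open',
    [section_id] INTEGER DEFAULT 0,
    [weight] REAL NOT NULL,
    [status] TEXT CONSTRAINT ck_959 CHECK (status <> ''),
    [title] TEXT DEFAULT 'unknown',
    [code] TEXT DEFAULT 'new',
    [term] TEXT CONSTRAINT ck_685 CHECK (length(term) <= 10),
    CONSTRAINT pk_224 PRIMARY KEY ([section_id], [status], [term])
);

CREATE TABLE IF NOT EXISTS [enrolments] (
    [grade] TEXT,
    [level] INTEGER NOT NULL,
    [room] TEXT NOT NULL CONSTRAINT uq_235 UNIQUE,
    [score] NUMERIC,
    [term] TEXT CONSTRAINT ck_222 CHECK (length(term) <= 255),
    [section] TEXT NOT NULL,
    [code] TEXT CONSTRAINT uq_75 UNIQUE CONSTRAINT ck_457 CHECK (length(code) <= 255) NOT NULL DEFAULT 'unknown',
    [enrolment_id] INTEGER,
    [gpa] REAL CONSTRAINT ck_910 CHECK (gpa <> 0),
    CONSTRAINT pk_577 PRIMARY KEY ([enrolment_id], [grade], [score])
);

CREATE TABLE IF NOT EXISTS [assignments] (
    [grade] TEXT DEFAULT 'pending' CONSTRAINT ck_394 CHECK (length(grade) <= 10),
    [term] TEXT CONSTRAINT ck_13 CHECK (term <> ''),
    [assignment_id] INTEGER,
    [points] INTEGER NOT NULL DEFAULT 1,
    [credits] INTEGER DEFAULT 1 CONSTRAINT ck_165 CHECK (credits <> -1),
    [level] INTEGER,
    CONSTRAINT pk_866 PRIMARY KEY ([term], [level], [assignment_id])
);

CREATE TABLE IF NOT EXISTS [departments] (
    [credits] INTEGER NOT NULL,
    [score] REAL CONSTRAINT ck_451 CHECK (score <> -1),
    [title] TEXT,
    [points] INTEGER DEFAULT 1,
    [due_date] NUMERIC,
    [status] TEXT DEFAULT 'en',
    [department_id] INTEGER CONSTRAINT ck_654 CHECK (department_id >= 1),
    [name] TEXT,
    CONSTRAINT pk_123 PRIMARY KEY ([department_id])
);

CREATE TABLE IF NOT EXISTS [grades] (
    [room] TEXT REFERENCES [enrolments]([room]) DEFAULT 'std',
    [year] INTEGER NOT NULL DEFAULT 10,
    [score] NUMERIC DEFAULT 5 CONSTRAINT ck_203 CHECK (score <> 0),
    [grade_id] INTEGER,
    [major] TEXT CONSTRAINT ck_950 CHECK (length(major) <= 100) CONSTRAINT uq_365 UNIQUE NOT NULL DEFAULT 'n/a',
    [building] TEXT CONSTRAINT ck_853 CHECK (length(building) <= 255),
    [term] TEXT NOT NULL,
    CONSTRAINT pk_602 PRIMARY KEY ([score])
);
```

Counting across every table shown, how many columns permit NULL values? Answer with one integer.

sections: 5 nullable (grade, due_date, name, title, code — PK (section_id, status, term) and explicit NOT NULL columns excluded).
enrolments: 2 nullable (term, gpa — PK (enrolment_id, grade, score) and explicit NOT NULL columns excluded).
assignments: 2 nullable (grade, credits — PK (term, level, assignment_id) and explicit NOT NULL columns excluded).
departments: 6 nullable (score, title, points, due_date, status, name — PK (department_id) and explicit NOT NULL columns excluded).
grades: 3 nullable (room, grade_id, building — PK (score) and explicit NOT NULL columns excluded).
Total: 5 + 2 + 2 + 6 + 3 = 18.

18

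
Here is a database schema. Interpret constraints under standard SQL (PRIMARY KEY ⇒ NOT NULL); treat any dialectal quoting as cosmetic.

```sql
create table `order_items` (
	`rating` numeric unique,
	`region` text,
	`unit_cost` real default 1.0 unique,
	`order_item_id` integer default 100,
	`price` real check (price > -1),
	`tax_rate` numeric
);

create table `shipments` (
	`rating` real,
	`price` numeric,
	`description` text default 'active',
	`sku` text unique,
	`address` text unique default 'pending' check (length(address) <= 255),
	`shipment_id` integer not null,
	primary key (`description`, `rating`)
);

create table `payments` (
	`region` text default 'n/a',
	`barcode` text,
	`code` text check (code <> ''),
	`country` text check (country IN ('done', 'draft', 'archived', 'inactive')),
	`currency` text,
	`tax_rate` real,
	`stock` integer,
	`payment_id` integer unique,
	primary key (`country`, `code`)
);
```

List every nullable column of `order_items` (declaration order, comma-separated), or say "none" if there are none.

rating, region, unit_cost, order_item_id, price, tax_rate

- rating: UNIQUE does not imply NOT NULL → nullable.
- region: no NOT NULL constraint applies → nullable.
- unit_cost: UNIQUE does not imply NOT NULL → nullable.
- order_item_id: DEFAULT only fills an omitted column; an explicit NULL is still allowed → nullable.
- price: CHECK does not forbid NULL (a CHECK constraint passes when its expression is NULL) → nullable.
- tax_rate: no NOT NULL constraint applies → nullable.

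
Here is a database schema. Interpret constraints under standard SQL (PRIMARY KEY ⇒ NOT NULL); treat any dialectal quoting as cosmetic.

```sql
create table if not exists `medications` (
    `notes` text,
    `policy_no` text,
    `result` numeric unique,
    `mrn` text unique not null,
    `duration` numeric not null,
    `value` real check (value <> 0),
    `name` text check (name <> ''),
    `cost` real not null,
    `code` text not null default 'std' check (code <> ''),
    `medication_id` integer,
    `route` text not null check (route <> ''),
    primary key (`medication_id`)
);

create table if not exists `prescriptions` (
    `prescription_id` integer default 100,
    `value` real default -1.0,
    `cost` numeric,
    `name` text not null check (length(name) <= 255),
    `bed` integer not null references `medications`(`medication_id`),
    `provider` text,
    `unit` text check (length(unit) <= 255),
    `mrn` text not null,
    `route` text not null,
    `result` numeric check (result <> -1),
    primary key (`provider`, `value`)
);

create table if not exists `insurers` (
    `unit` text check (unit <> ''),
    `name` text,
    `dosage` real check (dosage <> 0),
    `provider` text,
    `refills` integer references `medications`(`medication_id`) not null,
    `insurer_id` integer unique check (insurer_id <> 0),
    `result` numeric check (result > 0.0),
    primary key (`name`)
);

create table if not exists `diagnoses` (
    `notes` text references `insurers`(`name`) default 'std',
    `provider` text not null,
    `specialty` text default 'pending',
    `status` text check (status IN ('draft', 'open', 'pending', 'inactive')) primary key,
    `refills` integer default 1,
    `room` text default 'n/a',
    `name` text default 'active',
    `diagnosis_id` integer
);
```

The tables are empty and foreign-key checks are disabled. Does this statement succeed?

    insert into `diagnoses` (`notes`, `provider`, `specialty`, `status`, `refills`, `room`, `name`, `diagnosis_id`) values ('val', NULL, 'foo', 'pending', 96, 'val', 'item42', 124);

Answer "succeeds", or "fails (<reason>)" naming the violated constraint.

fails (NOT NULL on provider)

provider is explicitly set to NULL, but provider is declared NOT NULL.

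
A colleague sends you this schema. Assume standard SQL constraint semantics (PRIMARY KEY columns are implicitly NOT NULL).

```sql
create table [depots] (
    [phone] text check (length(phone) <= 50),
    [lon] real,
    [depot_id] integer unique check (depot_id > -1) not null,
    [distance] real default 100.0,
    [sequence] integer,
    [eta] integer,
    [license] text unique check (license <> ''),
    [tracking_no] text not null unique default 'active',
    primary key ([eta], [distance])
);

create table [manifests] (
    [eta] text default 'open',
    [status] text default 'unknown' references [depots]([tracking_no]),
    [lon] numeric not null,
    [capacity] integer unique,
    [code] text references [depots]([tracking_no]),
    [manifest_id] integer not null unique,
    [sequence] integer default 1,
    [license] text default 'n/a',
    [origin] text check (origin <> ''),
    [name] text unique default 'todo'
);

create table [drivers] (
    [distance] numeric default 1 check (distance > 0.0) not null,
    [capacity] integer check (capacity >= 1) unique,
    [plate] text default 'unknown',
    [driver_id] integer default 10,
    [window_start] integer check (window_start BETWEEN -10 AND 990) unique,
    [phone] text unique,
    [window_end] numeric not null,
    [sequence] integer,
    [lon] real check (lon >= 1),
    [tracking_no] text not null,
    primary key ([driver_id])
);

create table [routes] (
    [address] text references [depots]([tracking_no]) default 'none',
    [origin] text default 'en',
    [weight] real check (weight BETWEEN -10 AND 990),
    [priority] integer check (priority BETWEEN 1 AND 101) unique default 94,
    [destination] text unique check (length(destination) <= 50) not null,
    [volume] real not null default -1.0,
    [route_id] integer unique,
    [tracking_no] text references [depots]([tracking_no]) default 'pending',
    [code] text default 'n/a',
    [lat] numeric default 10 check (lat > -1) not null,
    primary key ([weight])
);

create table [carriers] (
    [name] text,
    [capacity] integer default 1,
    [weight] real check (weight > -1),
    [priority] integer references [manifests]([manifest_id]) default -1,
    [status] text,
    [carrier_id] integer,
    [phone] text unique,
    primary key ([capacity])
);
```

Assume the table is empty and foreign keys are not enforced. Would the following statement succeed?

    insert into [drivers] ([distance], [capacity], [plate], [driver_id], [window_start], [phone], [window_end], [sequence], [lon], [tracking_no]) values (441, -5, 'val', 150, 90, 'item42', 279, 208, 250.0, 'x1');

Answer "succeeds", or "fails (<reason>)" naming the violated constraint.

The value -5 for capacity violates CHECK (capacity >= 1).

fails (CHECK on capacity)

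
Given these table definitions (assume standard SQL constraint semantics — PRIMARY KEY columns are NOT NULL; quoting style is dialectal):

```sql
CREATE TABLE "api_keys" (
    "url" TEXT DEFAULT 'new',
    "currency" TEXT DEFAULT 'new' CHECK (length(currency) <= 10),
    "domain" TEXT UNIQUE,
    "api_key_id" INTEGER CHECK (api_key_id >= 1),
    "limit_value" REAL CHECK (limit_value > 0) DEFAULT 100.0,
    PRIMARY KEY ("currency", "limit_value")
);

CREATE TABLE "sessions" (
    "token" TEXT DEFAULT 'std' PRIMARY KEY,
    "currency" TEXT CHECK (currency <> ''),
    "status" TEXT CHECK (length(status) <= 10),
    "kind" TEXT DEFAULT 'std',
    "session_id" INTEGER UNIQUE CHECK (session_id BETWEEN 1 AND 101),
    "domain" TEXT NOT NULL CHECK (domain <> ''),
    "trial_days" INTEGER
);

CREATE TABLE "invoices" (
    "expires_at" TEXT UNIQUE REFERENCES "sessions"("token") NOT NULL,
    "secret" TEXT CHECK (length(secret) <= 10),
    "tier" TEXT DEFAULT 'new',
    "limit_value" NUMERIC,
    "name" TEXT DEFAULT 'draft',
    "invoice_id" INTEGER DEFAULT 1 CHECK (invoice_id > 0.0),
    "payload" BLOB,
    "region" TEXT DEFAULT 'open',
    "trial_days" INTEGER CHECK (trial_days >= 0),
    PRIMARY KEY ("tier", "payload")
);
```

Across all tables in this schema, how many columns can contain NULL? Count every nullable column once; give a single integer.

14

api_keys: 3 nullable (url, domain, api_key_id — PK (currency, limit_value) and explicit NOT NULL columns excluded).
sessions: 5 nullable (currency, status, kind, session_id, trial_days — PK (token) and explicit NOT NULL columns excluded).
invoices: 6 nullable (secret, limit_value, name, invoice_id, region, trial_days — PK (tier, payload) and explicit NOT NULL columns excluded).
Total: 3 + 5 + 6 = 14.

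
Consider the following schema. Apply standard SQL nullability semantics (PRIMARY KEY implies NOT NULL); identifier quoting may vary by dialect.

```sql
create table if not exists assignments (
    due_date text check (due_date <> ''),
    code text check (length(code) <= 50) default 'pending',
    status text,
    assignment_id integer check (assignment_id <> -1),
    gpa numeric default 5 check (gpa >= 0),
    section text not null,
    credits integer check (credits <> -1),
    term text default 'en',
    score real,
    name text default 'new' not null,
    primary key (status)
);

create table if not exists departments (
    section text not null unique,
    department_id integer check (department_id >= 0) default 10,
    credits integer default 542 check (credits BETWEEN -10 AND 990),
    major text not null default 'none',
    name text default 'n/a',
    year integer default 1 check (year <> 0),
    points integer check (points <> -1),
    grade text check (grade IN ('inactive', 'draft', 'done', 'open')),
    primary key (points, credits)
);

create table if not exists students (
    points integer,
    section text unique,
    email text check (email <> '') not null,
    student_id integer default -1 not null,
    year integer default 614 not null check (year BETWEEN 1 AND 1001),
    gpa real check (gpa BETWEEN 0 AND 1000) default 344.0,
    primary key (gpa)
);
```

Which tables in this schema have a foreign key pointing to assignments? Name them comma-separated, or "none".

No REFERENCES clause anywhere in the schema names assignments.

none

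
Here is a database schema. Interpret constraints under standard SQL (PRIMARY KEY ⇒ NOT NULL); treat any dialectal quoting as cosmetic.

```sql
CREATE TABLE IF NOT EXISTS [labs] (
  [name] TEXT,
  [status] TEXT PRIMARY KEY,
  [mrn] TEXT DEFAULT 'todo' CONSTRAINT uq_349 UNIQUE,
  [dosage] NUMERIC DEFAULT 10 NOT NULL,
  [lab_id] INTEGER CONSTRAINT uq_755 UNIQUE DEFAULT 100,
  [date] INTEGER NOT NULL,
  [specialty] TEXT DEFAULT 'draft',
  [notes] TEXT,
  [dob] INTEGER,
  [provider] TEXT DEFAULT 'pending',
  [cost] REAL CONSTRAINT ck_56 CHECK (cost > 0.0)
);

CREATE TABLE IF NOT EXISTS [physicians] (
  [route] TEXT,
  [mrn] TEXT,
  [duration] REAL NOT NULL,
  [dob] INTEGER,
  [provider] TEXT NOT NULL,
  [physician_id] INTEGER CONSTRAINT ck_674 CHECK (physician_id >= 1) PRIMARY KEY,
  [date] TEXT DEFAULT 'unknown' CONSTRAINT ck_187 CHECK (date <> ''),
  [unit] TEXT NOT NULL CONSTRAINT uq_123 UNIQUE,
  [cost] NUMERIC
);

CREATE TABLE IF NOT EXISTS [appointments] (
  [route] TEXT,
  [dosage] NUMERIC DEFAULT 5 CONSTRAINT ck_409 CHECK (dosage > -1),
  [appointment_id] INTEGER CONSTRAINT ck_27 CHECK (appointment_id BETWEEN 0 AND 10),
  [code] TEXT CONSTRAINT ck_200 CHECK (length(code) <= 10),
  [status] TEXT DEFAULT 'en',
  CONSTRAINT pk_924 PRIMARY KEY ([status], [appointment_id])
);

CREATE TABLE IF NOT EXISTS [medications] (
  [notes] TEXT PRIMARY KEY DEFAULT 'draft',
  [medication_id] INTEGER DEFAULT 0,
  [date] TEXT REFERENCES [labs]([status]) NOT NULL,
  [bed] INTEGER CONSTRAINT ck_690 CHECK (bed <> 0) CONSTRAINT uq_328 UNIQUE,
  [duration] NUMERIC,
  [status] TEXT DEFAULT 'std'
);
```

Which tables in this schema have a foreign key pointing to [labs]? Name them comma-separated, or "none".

medications

- medications.date references labs(status).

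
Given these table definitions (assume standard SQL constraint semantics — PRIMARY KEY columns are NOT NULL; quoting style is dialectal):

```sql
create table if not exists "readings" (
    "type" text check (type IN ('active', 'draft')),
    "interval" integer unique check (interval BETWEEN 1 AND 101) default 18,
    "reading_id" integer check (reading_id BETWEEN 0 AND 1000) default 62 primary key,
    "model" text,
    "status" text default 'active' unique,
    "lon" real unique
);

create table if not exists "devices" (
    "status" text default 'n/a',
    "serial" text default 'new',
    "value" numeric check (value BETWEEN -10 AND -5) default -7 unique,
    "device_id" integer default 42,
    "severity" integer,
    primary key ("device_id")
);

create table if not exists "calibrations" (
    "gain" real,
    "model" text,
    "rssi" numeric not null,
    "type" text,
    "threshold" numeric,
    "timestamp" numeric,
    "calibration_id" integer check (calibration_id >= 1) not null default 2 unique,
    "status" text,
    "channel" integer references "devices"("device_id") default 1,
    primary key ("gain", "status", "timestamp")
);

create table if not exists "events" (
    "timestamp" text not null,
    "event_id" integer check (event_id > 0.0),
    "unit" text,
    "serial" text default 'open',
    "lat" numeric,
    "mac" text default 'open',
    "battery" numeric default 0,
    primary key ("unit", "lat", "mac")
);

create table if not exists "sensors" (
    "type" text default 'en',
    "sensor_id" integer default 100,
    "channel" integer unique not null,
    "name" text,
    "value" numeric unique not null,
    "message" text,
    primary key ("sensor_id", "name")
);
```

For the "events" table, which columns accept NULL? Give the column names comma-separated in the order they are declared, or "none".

event_id, serial, battery

- timestamp: declared NOT NULL → not nullable.
- event_id: CHECK does not forbid NULL (a CHECK constraint passes when its expression is NULL) → nullable.
- unit: part of the PRIMARY KEY, which implies NOT NULL → not nullable.
- serial: DEFAULT only fills an omitted column; an explicit NULL is still allowed → nullable.
- lat: part of the PRIMARY KEY, which implies NOT NULL → not nullable.
- mac: part of the PRIMARY KEY, which implies NOT NULL → not nullable.
- battery: DEFAULT only fills an omitted column; an explicit NULL is still allowed → nullable.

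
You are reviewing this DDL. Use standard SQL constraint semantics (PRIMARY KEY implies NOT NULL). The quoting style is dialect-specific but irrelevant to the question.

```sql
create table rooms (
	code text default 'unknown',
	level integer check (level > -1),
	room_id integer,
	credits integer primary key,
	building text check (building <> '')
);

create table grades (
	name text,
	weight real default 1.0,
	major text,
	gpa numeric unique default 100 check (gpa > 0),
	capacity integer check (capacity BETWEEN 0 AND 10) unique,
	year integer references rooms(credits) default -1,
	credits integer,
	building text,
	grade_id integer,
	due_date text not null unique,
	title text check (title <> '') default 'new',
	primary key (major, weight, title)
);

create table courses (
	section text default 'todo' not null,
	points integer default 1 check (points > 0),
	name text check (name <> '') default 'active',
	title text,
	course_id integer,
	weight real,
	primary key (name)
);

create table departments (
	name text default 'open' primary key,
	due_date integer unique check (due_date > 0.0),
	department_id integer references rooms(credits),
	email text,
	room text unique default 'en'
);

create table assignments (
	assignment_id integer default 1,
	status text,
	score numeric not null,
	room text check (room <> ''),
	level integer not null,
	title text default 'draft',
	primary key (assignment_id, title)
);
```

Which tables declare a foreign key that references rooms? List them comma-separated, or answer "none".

- grades.year references rooms(credits).
- departments.department_id references rooms(credits).

grades, departments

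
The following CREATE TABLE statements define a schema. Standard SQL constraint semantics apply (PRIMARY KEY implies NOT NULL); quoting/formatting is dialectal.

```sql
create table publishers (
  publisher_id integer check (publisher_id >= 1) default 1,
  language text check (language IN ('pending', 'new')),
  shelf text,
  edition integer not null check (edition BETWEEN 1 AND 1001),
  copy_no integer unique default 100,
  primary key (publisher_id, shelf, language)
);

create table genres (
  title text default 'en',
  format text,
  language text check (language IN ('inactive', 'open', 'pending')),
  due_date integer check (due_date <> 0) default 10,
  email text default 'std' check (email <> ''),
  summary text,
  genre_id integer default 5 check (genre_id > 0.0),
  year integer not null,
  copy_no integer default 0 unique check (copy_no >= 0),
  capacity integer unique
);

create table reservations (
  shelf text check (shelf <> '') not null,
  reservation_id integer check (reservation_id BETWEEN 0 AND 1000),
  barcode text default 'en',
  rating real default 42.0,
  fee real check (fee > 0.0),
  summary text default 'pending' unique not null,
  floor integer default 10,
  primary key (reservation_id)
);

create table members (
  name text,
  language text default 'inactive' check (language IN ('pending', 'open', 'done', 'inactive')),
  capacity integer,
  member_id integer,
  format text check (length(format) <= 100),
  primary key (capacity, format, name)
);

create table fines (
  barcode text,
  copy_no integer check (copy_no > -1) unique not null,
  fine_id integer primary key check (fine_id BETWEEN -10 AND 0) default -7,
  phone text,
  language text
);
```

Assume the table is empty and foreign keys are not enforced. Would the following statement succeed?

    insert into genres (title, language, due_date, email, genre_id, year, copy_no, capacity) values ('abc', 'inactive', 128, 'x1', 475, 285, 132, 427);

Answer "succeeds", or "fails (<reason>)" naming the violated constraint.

NOT NULL columns: year is supplied.
CHECK constraints: 'inactive' satisfies (language IN ('inactive', 'open', 'pending')); 128 satisfies (due_date <> 0); 'x1' satisfies (email <> ''); 475 satisfies (genre_id > 0.0); 132 satisfies (copy_no >= 0).
No constraint is violated.

succeeds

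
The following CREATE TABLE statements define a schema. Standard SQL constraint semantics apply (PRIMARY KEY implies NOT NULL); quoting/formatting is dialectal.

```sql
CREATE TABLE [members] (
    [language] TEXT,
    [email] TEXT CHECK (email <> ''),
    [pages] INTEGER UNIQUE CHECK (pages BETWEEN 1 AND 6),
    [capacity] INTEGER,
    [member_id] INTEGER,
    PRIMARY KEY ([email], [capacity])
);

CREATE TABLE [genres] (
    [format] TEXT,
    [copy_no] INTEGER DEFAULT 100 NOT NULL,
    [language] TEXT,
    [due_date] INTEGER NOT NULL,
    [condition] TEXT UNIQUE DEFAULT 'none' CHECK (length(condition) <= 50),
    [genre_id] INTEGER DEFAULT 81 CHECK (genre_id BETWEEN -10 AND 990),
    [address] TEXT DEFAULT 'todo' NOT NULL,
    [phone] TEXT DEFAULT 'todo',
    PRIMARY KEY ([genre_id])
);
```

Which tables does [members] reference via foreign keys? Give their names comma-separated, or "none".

none

No column in members has a REFERENCES clause.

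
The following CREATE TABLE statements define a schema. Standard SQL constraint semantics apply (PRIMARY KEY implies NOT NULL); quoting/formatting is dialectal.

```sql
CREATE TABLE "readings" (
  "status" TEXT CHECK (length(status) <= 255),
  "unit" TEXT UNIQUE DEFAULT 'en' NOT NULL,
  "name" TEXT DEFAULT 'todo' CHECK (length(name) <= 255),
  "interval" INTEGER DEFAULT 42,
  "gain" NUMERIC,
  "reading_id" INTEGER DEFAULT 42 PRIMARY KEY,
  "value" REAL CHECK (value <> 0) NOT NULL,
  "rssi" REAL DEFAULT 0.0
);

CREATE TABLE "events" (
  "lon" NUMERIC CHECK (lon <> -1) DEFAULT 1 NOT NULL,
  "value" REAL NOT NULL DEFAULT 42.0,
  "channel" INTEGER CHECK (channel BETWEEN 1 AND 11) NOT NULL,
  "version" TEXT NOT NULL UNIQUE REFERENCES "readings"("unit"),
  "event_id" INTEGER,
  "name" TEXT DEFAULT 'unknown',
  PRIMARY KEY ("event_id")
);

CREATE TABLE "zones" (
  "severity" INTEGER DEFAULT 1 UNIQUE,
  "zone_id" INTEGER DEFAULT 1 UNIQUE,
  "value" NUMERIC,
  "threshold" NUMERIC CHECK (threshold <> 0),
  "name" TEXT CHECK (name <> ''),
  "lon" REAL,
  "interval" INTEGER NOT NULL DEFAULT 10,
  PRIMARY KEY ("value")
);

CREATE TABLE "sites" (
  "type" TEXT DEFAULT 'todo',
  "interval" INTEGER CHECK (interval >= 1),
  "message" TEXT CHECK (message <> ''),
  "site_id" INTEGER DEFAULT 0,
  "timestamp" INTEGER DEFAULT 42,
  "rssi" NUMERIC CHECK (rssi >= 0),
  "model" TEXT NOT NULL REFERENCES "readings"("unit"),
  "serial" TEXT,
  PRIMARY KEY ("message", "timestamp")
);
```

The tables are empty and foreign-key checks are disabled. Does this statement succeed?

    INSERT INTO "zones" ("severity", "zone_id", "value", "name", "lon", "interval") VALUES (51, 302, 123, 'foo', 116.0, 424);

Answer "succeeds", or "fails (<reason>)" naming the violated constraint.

succeeds

NOT NULL columns: interval is supplied; value is supplied.
CHECK constraints: 'foo' satisfies (name <> '').
No constraint is violated.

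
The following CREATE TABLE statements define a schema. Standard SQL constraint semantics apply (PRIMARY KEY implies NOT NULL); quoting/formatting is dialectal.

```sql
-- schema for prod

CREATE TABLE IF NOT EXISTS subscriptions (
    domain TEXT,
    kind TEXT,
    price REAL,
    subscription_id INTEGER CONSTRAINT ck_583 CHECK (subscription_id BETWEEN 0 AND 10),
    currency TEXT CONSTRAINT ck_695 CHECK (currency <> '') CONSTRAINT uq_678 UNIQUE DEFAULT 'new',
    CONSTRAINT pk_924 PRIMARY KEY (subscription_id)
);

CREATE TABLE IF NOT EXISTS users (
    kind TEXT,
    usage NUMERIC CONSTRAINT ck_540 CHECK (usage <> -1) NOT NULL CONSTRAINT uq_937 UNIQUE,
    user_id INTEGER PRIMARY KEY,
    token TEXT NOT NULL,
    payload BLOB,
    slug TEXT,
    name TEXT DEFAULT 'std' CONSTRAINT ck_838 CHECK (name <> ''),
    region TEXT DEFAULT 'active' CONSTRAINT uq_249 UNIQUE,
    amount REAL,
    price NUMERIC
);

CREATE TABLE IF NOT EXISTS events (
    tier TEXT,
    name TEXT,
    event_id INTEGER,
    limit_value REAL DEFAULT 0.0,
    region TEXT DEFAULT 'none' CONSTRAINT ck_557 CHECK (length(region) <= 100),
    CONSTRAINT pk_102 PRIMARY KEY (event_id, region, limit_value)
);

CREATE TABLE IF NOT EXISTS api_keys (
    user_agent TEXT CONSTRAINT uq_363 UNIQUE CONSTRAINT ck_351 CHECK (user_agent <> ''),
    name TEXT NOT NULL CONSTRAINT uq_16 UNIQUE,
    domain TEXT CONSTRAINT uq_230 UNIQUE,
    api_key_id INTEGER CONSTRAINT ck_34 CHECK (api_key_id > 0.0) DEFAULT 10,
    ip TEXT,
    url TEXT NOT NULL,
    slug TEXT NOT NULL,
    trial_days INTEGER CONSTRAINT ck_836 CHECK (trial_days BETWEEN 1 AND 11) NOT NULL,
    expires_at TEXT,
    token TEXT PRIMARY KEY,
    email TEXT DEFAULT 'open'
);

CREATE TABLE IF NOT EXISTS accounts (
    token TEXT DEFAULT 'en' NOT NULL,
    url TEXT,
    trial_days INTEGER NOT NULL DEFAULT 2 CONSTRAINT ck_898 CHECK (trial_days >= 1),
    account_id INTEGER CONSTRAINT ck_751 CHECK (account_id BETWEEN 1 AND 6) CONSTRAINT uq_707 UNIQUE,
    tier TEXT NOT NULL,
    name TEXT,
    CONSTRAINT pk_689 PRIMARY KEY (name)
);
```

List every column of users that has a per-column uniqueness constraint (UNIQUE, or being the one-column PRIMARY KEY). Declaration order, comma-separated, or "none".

- kind: no UNIQUE or single-column PK constraint.
- usage: declared UNIQUE → unique.
- user_id: single-column PRIMARY KEY → unique.
- token: no UNIQUE or single-column PK constraint.
- payload: no UNIQUE or single-column PK constraint.
- slug: no UNIQUE or single-column PK constraint.
- name: no UNIQUE or single-column PK constraint.
- region: declared UNIQUE → unique.
- amount: no UNIQUE or single-column PK constraint.
- price: no UNIQUE or single-column PK constraint.

usage, user_id, region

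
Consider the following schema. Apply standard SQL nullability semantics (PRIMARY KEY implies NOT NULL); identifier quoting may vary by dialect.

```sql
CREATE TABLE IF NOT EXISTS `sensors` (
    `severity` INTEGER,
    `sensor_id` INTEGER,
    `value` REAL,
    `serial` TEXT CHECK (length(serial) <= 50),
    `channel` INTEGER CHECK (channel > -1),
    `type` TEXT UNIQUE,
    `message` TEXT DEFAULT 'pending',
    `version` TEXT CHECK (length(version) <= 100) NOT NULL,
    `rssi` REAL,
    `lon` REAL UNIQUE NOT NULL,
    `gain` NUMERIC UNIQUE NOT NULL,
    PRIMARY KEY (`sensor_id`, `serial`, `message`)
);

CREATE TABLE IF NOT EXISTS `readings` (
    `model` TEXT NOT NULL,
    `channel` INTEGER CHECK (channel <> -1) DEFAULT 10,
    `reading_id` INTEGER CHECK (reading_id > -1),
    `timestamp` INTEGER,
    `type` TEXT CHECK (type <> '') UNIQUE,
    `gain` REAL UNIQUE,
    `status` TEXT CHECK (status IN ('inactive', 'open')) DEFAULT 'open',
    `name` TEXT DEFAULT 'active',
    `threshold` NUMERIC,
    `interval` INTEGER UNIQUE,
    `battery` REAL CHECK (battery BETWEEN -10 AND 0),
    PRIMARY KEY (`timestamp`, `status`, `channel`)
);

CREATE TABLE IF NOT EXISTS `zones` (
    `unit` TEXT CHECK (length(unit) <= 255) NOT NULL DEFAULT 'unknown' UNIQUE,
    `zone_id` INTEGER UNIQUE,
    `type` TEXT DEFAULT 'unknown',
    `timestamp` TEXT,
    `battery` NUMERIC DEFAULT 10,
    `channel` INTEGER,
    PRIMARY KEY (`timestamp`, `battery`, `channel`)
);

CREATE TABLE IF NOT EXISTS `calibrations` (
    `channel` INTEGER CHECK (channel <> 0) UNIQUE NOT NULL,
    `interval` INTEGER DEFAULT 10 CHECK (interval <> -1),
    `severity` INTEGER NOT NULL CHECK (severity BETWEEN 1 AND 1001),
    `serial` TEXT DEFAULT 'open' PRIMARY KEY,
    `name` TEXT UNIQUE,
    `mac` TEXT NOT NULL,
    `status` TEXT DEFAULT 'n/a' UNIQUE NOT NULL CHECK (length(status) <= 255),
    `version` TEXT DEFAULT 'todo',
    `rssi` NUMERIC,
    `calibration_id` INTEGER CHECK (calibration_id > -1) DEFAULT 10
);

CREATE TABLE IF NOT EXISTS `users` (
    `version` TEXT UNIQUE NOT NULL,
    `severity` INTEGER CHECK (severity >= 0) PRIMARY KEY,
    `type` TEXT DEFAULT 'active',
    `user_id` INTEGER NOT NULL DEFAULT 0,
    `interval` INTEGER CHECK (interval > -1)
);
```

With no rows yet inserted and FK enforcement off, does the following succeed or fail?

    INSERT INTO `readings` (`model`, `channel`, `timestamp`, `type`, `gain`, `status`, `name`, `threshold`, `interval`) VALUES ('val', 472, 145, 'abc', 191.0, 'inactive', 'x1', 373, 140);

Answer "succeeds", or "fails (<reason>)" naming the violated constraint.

NOT NULL columns: channel is supplied; model is supplied; status is supplied; timestamp is supplied.
CHECK constraints: 472 satisfies (channel <> -1); 'abc' satisfies (type <> ''); 'inactive' satisfies (status IN ('inactive', 'open')).
No constraint is violated.

succeeds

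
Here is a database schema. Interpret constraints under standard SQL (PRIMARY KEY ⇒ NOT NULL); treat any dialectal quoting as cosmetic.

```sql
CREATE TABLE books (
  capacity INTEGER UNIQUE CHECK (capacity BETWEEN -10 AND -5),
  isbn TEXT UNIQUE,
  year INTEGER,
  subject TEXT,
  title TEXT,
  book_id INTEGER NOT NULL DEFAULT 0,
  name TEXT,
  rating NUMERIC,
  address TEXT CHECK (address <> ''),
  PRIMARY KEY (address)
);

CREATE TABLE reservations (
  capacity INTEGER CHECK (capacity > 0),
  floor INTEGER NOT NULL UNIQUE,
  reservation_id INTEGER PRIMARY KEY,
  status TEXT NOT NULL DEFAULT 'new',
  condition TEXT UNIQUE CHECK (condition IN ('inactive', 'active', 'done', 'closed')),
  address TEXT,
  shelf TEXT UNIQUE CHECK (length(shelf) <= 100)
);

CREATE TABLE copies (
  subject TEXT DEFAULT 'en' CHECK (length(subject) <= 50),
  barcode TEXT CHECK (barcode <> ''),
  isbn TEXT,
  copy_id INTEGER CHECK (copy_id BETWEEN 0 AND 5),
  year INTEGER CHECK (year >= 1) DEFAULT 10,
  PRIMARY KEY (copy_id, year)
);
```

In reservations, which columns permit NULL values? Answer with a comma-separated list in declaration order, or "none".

capacity, condition, address, shelf

- capacity: CHECK does not forbid NULL (a CHECK constraint passes when its expression is NULL) → nullable.
- floor: declared NOT NULL → not nullable.
- reservation_id: part of the PRIMARY KEY, which implies NOT NULL → not nullable.
- status: declared NOT NULL → not nullable.
- condition: CHECK does not forbid NULL (a CHECK constraint passes when its expression is NULL) → nullable.
- address: no NOT NULL constraint applies → nullable.
- shelf: CHECK does not forbid NULL (a CHECK constraint passes when its expression is NULL) → nullable.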